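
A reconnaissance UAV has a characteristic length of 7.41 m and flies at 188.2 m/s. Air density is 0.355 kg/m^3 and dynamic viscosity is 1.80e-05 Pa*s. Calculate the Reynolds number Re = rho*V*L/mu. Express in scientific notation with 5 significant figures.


Step 1: Numerator = rho * V * L = 0.355 * 188.2 * 7.41 = 495.06951
Step 2: Re = 495.06951 / 1.80e-05
Step 3: Re = 2.7504e+07

2.7504e+07


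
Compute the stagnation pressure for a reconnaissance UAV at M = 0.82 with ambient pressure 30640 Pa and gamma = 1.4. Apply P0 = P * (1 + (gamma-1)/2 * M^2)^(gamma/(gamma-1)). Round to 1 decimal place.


Step 1: (gamma-1)/2 * M^2 = 0.2 * 0.6724 = 0.13448
Step 2: 1 + 0.13448 = 1.13448
Step 3: Exponent gamma/(gamma-1) = 3.5
Step 4: P0 = 30640 * 1.13448^3.5 = 47651.6 Pa

47651.6


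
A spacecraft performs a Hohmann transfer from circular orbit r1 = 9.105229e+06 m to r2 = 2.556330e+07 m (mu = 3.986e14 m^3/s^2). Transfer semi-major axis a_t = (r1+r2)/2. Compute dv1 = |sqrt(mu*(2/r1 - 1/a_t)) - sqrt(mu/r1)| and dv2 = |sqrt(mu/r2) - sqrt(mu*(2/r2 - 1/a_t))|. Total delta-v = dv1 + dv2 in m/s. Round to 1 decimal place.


Step 1: Transfer semi-major axis a_t = (9.105229e+06 + 2.556330e+07) / 2 = 1.733426e+07 m
Step 2: v1 (circular at r1) = sqrt(mu/r1) = 6616.42 m/s
Step 3: v_t1 = sqrt(mu*(2/r1 - 1/a_t)) = 8034.87 m/s
Step 4: dv1 = |8034.87 - 6616.42| = 1418.45 m/s
Step 5: v2 (circular at r2) = 3948.75 m/s, v_t2 = 2861.89 m/s
Step 6: dv2 = |3948.75 - 2861.89| = 1086.87 m/s
Step 7: Total delta-v = 1418.45 + 1086.87 = 2505.3 m/s

2505.3


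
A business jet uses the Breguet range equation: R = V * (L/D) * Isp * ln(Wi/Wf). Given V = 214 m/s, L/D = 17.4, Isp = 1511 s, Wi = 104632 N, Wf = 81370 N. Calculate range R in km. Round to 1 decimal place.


Step 1: Coefficient = V * (L/D) * Isp = 214 * 17.4 * 1511 = 5626359.6 m
Step 2: Wi/Wf = 104632 / 81370 = 1.285879
Step 3: ln(1.285879) = 0.251443
Step 4: R = 5626359.6 * 0.251443 = 1414707.5 m = 1414.7 km

1414.7


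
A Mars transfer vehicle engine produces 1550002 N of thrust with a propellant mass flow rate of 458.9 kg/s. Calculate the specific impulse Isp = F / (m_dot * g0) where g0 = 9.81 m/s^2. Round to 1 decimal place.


Step 1: m_dot * g0 = 458.9 * 9.81 = 4501.81
Step 2: Isp = 1550002 / 4501.81 = 344.3 s

344.3


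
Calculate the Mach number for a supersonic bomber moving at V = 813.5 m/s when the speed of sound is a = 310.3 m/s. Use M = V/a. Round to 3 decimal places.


Step 1: M = V / a = 813.5 / 310.3
Step 2: M = 2.622

2.622


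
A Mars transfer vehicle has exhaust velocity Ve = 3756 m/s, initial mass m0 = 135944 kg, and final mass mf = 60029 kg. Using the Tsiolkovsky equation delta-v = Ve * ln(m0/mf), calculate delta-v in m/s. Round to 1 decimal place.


Step 1: Mass ratio m0/mf = 135944 / 60029 = 2.264639
Step 2: ln(2.264639) = 0.817415
Step 3: delta-v = 3756 * 0.817415 = 3070.2 m/s

3070.2


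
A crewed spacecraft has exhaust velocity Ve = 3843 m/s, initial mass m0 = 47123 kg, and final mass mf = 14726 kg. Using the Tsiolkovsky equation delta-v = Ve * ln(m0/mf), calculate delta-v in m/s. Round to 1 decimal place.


Step 1: Mass ratio m0/mf = 47123 / 14726 = 3.199986
Step 2: ln(3.199986) = 1.163147
Step 3: delta-v = 3843 * 1.163147 = 4470.0 m/s

4470.0


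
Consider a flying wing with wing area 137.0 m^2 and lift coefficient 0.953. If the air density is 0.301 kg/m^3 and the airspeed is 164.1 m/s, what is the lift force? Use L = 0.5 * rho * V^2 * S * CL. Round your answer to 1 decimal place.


Step 1: Calculate dynamic pressure q = 0.5 * 0.301 * 164.1^2 = 0.5 * 0.301 * 26928.81 = 4052.7859 Pa
Step 2: Multiply by wing area and lift coefficient: L = 4052.7859 * 137.0 * 0.953
Step 3: L = 555231.669 * 0.953 = 529135.8 N

529135.8


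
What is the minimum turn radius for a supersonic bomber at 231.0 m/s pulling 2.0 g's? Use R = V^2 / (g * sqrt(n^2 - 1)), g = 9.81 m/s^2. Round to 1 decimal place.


Step 1: V^2 = 231.0^2 = 53361.0
Step 2: n^2 - 1 = 2.0^2 - 1 = 3.0
Step 3: sqrt(3.0) = 1.732051
Step 4: R = 53361.0 / (9.81 * 1.732051) = 3140.5 m

3140.5


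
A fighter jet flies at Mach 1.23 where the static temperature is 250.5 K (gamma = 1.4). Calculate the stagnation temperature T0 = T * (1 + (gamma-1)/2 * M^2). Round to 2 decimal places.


Step 1: (gamma-1)/2 = 0.2
Step 2: M^2 = 1.5129
Step 3: 1 + 0.2 * 1.5129 = 1.30258
Step 4: T0 = 250.5 * 1.30258 = 326.30 K

326.30


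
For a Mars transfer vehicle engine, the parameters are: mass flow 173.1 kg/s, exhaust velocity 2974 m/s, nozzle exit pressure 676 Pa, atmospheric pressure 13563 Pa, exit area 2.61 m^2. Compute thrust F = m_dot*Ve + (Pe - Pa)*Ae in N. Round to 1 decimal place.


Step 1: Momentum thrust = m_dot * Ve = 173.1 * 2974 = 514799.4 N
Step 2: Pressure thrust = (Pe - Pa) * Ae = (676 - 13563) * 2.61 = -33635.07 N
Step 3: Total thrust F = 514799.4 + -33635.07 = 481164.3 N

481164.3


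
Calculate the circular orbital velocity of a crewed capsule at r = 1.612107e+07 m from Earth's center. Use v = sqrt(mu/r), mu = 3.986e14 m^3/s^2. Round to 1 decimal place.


Step 1: mu / r = 3.986e14 / 1.612107e+07 = 24725405.9439
Step 2: v = sqrt(24725405.9439) = 4972.5 m/s

4972.5


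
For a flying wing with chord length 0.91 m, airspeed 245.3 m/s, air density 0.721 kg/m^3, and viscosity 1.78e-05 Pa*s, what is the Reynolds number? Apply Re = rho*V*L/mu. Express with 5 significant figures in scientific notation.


Step 1: Numerator = rho * V * L = 0.721 * 245.3 * 0.91 = 160.943783
Step 2: Re = 160.943783 / 1.78e-05
Step 3: Re = 9.0418e+06

9.0418e+06


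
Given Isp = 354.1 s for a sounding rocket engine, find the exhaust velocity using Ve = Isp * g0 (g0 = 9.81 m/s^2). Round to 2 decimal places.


Step 1: Ve = Isp * g0 = 354.1 * 9.81
Step 2: Ve = 3473.72 m/s

3473.72


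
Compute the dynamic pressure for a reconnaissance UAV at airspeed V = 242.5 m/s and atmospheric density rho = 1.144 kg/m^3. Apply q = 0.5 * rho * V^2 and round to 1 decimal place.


Step 1: V^2 = 242.5^2 = 58806.25
Step 2: q = 0.5 * 1.144 * 58806.25
Step 3: q = 33637.2 Pa

33637.2


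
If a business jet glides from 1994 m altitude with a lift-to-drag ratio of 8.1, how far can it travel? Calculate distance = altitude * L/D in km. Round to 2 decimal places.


Step 1: Glide distance = altitude * L/D = 1994 * 8.1 = 16151.4 m
Step 2: Convert to km: 16151.4 / 1000 = 16.15 km

16.15


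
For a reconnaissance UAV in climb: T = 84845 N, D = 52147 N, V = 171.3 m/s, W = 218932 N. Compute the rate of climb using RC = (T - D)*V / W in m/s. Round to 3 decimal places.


Step 1: Excess thrust = T - D = 84845 - 52147 = 32698 N
Step 2: Excess power = 32698 * 171.3 = 5601167.4 W
Step 3: RC = 5601167.4 / 218932 = 25.584 m/s

25.584


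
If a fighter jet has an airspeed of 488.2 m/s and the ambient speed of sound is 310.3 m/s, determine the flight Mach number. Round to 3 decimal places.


Step 1: M = V / a = 488.2 / 310.3
Step 2: M = 1.573

1.573


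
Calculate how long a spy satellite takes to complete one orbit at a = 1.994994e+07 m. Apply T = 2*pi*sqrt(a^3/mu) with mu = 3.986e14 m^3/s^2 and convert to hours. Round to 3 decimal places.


Step 1: a^3 / mu = 7.940078e+21 / 3.986e14 = 1.991992e+07
Step 2: sqrt(1.991992e+07) = 4463.1732 s
Step 3: T = 2*pi * 4463.1732 = 28042.94 s
Step 4: T in hours = 28042.94 / 3600 = 7.790 hours

7.790


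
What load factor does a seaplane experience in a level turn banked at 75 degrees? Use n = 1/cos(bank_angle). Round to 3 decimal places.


Step 1: Convert 75 degrees to radians = 1.308997
Step 2: cos(75 deg) = 0.258819
Step 3: n = 1 / 0.258819 = 3.864

3.864


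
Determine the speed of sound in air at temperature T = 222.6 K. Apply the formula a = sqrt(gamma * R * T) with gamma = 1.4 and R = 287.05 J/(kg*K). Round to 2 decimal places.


Step 1: gamma * R * T = 1.4 * 287.05 * 222.6 = 89456.262
Step 2: a = sqrt(89456.262) = 299.09 m/s

299.09


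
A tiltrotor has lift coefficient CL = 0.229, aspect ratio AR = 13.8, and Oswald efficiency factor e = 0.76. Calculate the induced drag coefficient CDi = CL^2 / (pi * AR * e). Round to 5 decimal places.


Step 1: CL^2 = 0.229^2 = 0.052441
Step 2: pi * AR * e = 3.14159 * 13.8 * 0.76 = 32.949024
Step 3: CDi = 0.052441 / 32.949024 = 0.00159

0.00159


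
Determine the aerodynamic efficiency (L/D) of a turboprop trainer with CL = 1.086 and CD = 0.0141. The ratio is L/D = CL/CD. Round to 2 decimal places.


Step 1: L/D = CL / CD = 1.086 / 0.0141
Step 2: L/D = 77.02

77.02


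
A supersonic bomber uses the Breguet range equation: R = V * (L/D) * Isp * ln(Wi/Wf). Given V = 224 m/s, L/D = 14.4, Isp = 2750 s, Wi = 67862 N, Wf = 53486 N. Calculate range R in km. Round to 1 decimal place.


Step 1: Coefficient = V * (L/D) * Isp = 224 * 14.4 * 2750 = 8870400.0 m
Step 2: Wi/Wf = 67862 / 53486 = 1.268781
Step 3: ln(1.268781) = 0.238056
Step 4: R = 8870400.0 * 0.238056 = 2111654.5 m = 2111.7 km

2111.7


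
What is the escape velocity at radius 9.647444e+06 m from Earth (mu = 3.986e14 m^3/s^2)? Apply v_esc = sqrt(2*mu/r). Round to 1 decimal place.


Step 1: 2*mu/r = 2 * 3.986e14 / 9.647444e+06 = 82633286.0807
Step 2: v_esc = sqrt(82633286.0807) = 9090.3 m/s

9090.3


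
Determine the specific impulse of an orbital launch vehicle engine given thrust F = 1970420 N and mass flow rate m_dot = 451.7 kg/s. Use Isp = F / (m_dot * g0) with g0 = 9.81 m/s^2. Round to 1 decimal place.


Step 1: m_dot * g0 = 451.7 * 9.81 = 4431.18
Step 2: Isp = 1970420 / 4431.18 = 444.7 s

444.7


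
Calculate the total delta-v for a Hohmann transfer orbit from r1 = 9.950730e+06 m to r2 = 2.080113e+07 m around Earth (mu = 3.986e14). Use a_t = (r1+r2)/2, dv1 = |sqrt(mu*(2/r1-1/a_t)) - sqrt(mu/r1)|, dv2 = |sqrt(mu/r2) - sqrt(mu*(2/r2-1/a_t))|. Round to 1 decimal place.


Step 1: Transfer semi-major axis a_t = (9.950730e+06 + 2.080113e+07) / 2 = 1.537593e+07 m
Step 2: v1 (circular at r1) = sqrt(mu/r1) = 6329.09 m/s
Step 3: v_t1 = sqrt(mu*(2/r1 - 1/a_t)) = 7361.46 m/s
Step 4: dv1 = |7361.46 - 6329.09| = 1032.37 m/s
Step 5: v2 (circular at r2) = 4377.49 m/s, v_t2 = 3521.53 m/s
Step 6: dv2 = |4377.49 - 3521.53| = 855.96 m/s
Step 7: Total delta-v = 1032.37 + 855.96 = 1888.3 m/s

1888.3


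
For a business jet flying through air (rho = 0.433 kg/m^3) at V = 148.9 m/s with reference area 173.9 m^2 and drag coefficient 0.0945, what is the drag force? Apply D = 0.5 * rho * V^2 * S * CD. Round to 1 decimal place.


Step 1: Dynamic pressure q = 0.5 * 0.433 * 148.9^2 = 4800.067 Pa
Step 2: Drag D = q * S * CD = 4800.067 * 173.9 * 0.0945
Step 3: D = 78882.1 N

78882.1


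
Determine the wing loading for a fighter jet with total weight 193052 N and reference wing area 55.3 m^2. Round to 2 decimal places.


Step 1: Wing loading = W / S = 193052 / 55.3
Step 2: Wing loading = 3490.99 N/m^2

3490.99


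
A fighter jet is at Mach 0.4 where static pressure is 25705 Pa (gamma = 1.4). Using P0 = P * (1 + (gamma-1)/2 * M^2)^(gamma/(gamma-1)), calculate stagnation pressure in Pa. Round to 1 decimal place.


Step 1: (gamma-1)/2 * M^2 = 0.2 * 0.16 = 0.032
Step 2: 1 + 0.032 = 1.032
Step 3: Exponent gamma/(gamma-1) = 3.5
Step 4: P0 = 25705 * 1.032^3.5 = 28701.0 Pa

28701.0


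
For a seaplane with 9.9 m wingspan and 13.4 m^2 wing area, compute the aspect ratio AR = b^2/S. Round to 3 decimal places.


Step 1: b^2 = 9.9^2 = 98.01
Step 2: AR = 98.01 / 13.4 = 7.314

7.314


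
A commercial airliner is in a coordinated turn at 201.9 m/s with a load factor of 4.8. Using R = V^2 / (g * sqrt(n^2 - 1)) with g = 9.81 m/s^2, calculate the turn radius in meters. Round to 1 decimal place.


Step 1: V^2 = 201.9^2 = 40763.61
Step 2: n^2 - 1 = 4.8^2 - 1 = 22.04
Step 3: sqrt(22.04) = 4.694678
Step 4: R = 40763.61 / (9.81 * 4.694678) = 885.1 m

885.1


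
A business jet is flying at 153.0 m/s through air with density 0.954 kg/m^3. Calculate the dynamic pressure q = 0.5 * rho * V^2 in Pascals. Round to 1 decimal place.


Step 1: V^2 = 153.0^2 = 23409.0
Step 2: q = 0.5 * 0.954 * 23409.0
Step 3: q = 11166.1 Pa

11166.1


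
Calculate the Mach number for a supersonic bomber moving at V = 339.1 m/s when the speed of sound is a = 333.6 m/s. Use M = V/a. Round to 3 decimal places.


Step 1: M = V / a = 339.1 / 333.6
Step 2: M = 1.016

1.016


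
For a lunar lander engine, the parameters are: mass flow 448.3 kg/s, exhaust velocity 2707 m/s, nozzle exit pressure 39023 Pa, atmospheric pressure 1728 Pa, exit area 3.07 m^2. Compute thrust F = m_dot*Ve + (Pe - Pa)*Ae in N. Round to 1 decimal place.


Step 1: Momentum thrust = m_dot * Ve = 448.3 * 2707 = 1213548.1 N
Step 2: Pressure thrust = (Pe - Pa) * Ae = (39023 - 1728) * 3.07 = 114495.65 N
Step 3: Total thrust F = 1213548.1 + 114495.65 = 1328043.8 N

1328043.8


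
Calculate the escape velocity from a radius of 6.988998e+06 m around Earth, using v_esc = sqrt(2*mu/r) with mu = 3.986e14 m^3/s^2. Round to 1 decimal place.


Step 1: 2*mu/r = 2 * 3.986e14 / 6.988998e+06 = 114064991.8629
Step 2: v_esc = sqrt(114064991.8629) = 10680.1 m/s

10680.1


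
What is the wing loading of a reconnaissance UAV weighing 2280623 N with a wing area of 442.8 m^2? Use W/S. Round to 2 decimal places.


Step 1: Wing loading = W / S = 2280623 / 442.8
Step 2: Wing loading = 5150.46 N/m^2

5150.46


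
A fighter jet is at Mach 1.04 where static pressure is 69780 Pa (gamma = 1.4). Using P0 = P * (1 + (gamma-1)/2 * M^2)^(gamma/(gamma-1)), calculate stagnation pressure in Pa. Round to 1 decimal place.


Step 1: (gamma-1)/2 * M^2 = 0.2 * 1.0816 = 0.21632
Step 2: 1 + 0.21632 = 1.21632
Step 3: Exponent gamma/(gamma-1) = 3.5
Step 4: P0 = 69780 * 1.21632^3.5 = 138483.6 Pa

138483.6


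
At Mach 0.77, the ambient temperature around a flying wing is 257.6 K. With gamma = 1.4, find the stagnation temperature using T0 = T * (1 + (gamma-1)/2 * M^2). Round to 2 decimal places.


Step 1: (gamma-1)/2 = 0.2
Step 2: M^2 = 0.5929
Step 3: 1 + 0.2 * 0.5929 = 1.11858
Step 4: T0 = 257.6 * 1.11858 = 288.15 K

288.15


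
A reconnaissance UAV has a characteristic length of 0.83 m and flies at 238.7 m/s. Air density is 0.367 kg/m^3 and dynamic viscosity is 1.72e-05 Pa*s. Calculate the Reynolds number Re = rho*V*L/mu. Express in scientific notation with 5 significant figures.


Step 1: Numerator = rho * V * L = 0.367 * 238.7 * 0.83 = 72.710407
Step 2: Re = 72.710407 / 1.72e-05
Step 3: Re = 4.2273e+06

4.2273e+06


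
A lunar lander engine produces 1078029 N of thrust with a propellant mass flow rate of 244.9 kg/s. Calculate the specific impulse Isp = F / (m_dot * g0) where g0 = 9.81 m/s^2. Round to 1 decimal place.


Step 1: m_dot * g0 = 244.9 * 9.81 = 2402.47
Step 2: Isp = 1078029 / 2402.47 = 448.7 s

448.7


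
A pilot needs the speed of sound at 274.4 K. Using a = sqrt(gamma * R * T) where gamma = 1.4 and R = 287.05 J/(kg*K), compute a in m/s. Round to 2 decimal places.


Step 1: gamma * R * T = 1.4 * 287.05 * 274.4 = 110273.128
Step 2: a = sqrt(110273.128) = 332.07 m/s

332.07


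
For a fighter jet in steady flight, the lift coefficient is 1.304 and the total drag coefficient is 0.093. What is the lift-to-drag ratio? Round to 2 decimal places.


Step 1: L/D = CL / CD = 1.304 / 0.093
Step 2: L/D = 14.02

14.02


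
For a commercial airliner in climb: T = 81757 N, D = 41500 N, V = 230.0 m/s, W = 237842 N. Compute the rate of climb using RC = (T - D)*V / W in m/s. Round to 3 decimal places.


Step 1: Excess thrust = T - D = 81757 - 41500 = 40257 N
Step 2: Excess power = 40257 * 230.0 = 9259110.0 W
Step 3: RC = 9259110.0 / 237842 = 38.930 m/s

38.930


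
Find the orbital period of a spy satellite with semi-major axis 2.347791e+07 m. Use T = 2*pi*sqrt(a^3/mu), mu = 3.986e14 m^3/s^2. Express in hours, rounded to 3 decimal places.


Step 1: a^3 / mu = 1.294131e+22 / 3.986e14 = 3.246691e+07
Step 2: sqrt(3.246691e+07) = 5697.9745 s
Step 3: T = 2*pi * 5697.9745 = 35801.43 s
Step 4: T in hours = 35801.43 / 3600 = 9.945 hours

9.945


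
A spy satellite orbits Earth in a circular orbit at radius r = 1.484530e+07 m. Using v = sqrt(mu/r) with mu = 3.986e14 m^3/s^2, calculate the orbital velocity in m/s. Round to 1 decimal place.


Step 1: mu / r = 3.986e14 / 1.484530e+07 = 26850248.9003
Step 2: v = sqrt(26850248.9003) = 5181.7 m/s

5181.7


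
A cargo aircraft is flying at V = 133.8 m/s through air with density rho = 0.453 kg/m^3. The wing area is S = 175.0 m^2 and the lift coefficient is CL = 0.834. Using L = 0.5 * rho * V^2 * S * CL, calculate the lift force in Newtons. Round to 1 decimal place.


Step 1: Calculate dynamic pressure q = 0.5 * 0.453 * 133.8^2 = 0.5 * 0.453 * 17902.44 = 4054.9027 Pa
Step 2: Multiply by wing area and lift coefficient: L = 4054.9027 * 175.0 * 0.834
Step 3: L = 709607.9655 * 0.834 = 591813.0 N

591813.0


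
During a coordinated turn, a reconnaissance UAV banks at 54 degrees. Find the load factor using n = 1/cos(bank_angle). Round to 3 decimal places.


Step 1: Convert 54 degrees to radians = 0.942478
Step 2: cos(54 deg) = 0.587785
Step 3: n = 1 / 0.587785 = 1.701

1.701


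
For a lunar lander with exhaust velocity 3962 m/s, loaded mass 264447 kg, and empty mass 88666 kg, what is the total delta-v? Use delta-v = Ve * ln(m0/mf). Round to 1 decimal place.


Step 1: Mass ratio m0/mf = 264447 / 88666 = 2.982507
Step 2: ln(2.982507) = 1.092764
Step 3: delta-v = 3962 * 1.092764 = 4329.5 m/s

4329.5


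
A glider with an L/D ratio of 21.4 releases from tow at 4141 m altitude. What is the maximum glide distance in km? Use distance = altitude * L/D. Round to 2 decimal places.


Step 1: Glide distance = altitude * L/D = 4141 * 21.4 = 88617.4 m
Step 2: Convert to km: 88617.4 / 1000 = 88.62 km

88.62


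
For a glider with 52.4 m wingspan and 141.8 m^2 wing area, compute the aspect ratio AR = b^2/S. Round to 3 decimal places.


Step 1: b^2 = 52.4^2 = 2745.76
Step 2: AR = 2745.76 / 141.8 = 19.364

19.364


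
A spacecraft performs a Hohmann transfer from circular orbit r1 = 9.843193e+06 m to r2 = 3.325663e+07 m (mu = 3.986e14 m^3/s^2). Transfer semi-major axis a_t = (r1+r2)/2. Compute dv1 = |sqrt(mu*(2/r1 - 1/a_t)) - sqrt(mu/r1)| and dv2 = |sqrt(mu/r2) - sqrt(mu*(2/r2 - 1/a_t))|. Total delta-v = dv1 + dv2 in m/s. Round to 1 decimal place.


Step 1: Transfer semi-major axis a_t = (9.843193e+06 + 3.325663e+07) / 2 = 2.154991e+07 m
Step 2: v1 (circular at r1) = sqrt(mu/r1) = 6363.57 m/s
Step 3: v_t1 = sqrt(mu*(2/r1 - 1/a_t)) = 7905.28 m/s
Step 4: dv1 = |7905.28 - 6363.57| = 1541.71 m/s
Step 5: v2 (circular at r2) = 3462.02 m/s, v_t2 = 2339.78 m/s
Step 6: dv2 = |3462.02 - 2339.78| = 1122.24 m/s
Step 7: Total delta-v = 1541.71 + 1122.24 = 2663.9 m/s

2663.9


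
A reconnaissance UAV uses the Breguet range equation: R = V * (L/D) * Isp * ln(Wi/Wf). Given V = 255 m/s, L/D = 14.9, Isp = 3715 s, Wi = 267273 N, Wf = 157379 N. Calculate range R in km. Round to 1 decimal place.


Step 1: Coefficient = V * (L/D) * Isp = 255 * 14.9 * 3715 = 14115142.5 m
Step 2: Wi/Wf = 267273 / 157379 = 1.698276
Step 3: ln(1.698276) = 0.529614
Step 4: R = 14115142.5 * 0.529614 = 7475572.8 m = 7475.6 km

7475.6


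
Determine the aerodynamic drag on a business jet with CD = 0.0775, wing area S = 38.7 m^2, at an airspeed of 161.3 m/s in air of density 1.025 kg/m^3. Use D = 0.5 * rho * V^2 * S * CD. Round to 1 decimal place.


Step 1: Dynamic pressure q = 0.5 * 1.025 * 161.3^2 = 13334.0661 Pa
Step 2: Drag D = q * S * CD = 13334.0661 * 38.7 * 0.0775
Step 3: D = 39992.2 N

39992.2


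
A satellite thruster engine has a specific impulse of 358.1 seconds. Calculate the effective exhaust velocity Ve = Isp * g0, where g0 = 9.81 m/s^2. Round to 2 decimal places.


Step 1: Ve = Isp * g0 = 358.1 * 9.81
Step 2: Ve = 3512.96 m/s

3512.96


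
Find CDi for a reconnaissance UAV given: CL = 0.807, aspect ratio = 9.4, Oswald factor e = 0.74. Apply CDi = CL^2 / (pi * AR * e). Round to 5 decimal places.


Step 1: CL^2 = 0.807^2 = 0.651249
Step 2: pi * AR * e = 3.14159 * 9.4 * 0.74 = 21.852918
Step 3: CDi = 0.651249 / 21.852918 = 0.02980

0.02980


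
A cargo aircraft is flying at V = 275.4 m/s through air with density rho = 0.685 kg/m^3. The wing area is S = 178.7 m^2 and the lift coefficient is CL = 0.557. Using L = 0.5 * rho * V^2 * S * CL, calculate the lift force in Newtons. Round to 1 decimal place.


Step 1: Calculate dynamic pressure q = 0.5 * 0.685 * 275.4^2 = 0.5 * 0.685 * 75845.16 = 25976.9673 Pa
Step 2: Multiply by wing area and lift coefficient: L = 25976.9673 * 178.7 * 0.557
Step 3: L = 4642084.0565 * 0.557 = 2585640.8 N

2585640.8


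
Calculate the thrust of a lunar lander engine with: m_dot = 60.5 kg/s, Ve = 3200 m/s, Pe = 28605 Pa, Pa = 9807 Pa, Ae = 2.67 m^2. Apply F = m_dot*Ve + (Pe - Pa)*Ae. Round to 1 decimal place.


Step 1: Momentum thrust = m_dot * Ve = 60.5 * 3200 = 193600.0 N
Step 2: Pressure thrust = (Pe - Pa) * Ae = (28605 - 9807) * 2.67 = 50190.66 N
Step 3: Total thrust F = 193600.0 + 50190.66 = 243790.7 N

243790.7


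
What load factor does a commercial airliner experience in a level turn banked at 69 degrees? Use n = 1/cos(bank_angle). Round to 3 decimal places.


Step 1: Convert 69 degrees to radians = 1.204277
Step 2: cos(69 deg) = 0.358368
Step 3: n = 1 / 0.358368 = 2.790

2.790


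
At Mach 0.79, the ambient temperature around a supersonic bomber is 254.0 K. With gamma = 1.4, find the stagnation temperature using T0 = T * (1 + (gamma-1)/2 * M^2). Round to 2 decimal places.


Step 1: (gamma-1)/2 = 0.2
Step 2: M^2 = 0.6241
Step 3: 1 + 0.2 * 0.6241 = 1.12482
Step 4: T0 = 254.0 * 1.12482 = 285.70 K

285.70


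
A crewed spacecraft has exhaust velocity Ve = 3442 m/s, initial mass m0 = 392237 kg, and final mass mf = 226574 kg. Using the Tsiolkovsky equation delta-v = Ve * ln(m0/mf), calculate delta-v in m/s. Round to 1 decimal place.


Step 1: Mass ratio m0/mf = 392237 / 226574 = 1.731165
Step 2: ln(1.731165) = 0.548795
Step 3: delta-v = 3442 * 0.548795 = 1889.0 m/s

1889.0


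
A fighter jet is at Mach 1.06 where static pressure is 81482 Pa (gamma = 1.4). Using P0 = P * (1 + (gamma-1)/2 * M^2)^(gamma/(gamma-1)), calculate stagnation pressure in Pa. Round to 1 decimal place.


Step 1: (gamma-1)/2 * M^2 = 0.2 * 1.1236 = 0.22472
Step 2: 1 + 0.22472 = 1.22472
Step 3: Exponent gamma/(gamma-1) = 3.5
Step 4: P0 = 81482 * 1.22472^3.5 = 165649.6 Pa

165649.6


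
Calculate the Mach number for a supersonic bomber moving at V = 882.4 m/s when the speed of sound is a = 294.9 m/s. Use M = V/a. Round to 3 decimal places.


Step 1: M = V / a = 882.4 / 294.9
Step 2: M = 2.992

2.992


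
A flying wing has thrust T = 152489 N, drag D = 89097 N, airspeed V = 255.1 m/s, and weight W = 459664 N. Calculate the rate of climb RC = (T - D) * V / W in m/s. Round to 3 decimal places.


Step 1: Excess thrust = T - D = 152489 - 89097 = 63392 N
Step 2: Excess power = 63392 * 255.1 = 16171299.2 W
Step 3: RC = 16171299.2 / 459664 = 35.181 m/s

35.181


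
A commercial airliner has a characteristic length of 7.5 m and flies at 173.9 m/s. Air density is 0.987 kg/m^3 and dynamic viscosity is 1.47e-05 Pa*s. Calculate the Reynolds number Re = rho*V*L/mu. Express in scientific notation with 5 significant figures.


Step 1: Numerator = rho * V * L = 0.987 * 173.9 * 7.5 = 1287.29475
Step 2: Re = 1287.29475 / 1.47e-05
Step 3: Re = 8.7571e+07

8.7571e+07


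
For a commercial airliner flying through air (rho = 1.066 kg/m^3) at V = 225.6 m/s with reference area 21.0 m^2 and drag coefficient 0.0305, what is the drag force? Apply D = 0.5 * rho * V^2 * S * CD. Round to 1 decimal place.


Step 1: Dynamic pressure q = 0.5 * 1.066 * 225.6^2 = 27127.2269 Pa
Step 2: Drag D = q * S * CD = 27127.2269 * 21.0 * 0.0305
Step 3: D = 17375.0 N

17375.0


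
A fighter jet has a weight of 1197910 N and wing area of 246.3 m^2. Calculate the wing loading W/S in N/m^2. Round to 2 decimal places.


Step 1: Wing loading = W / S = 1197910 / 246.3
Step 2: Wing loading = 4863.62 N/m^2

4863.62


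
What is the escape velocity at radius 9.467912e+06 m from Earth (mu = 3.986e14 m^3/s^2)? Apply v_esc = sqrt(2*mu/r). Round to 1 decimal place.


Step 1: 2*mu/r = 2 * 3.986e14 / 9.467912e+06 = 84200191.1298
Step 2: v_esc = sqrt(84200191.1298) = 9176.1 m/s

9176.1


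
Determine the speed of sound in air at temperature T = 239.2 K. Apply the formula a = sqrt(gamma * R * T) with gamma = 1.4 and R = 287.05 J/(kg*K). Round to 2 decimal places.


Step 1: gamma * R * T = 1.4 * 287.05 * 239.2 = 96127.304
Step 2: a = sqrt(96127.304) = 310.04 m/s

310.04


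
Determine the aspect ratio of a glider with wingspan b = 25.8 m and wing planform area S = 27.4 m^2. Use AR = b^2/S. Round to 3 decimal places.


Step 1: b^2 = 25.8^2 = 665.64
Step 2: AR = 665.64 / 27.4 = 24.293

24.293


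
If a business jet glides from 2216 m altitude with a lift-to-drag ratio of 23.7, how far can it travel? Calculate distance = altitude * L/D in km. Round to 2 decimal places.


Step 1: Glide distance = altitude * L/D = 2216 * 23.7 = 52519.2 m
Step 2: Convert to km: 52519.2 / 1000 = 52.52 km

52.52


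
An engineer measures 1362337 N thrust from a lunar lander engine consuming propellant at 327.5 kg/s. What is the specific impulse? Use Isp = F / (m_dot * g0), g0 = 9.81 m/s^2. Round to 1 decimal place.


Step 1: m_dot * g0 = 327.5 * 9.81 = 3212.78
Step 2: Isp = 1362337 / 3212.78 = 424.0 s

424.0


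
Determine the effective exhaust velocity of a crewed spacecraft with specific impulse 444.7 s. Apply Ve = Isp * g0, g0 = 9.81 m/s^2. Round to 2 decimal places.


Step 1: Ve = Isp * g0 = 444.7 * 9.81
Step 2: Ve = 4362.51 m/s

4362.51


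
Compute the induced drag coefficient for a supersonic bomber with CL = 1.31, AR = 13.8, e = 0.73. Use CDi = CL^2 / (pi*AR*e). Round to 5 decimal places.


Step 1: CL^2 = 1.31^2 = 1.7161
Step 2: pi * AR * e = 3.14159 * 13.8 * 0.73 = 31.648404
Step 3: CDi = 1.7161 / 31.648404 = 0.05422

0.05422


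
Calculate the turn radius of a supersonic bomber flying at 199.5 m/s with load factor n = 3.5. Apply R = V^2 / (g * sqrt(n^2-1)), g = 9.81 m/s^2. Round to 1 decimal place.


Step 1: V^2 = 199.5^2 = 39800.25
Step 2: n^2 - 1 = 3.5^2 - 1 = 11.25
Step 3: sqrt(11.25) = 3.354102
Step 4: R = 39800.25 / (9.81 * 3.354102) = 1209.6 m

1209.6


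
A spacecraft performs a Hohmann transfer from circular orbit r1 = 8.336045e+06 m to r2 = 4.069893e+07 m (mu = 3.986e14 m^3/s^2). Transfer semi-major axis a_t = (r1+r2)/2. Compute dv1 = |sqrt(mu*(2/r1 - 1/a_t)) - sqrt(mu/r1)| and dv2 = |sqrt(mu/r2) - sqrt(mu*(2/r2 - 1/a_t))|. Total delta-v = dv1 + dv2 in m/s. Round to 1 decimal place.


Step 1: Transfer semi-major axis a_t = (8.336045e+06 + 4.069893e+07) / 2 = 2.451749e+07 m
Step 2: v1 (circular at r1) = sqrt(mu/r1) = 6914.94 m/s
Step 3: v_t1 = sqrt(mu*(2/r1 - 1/a_t)) = 8909.27 m/s
Step 4: dv1 = |8909.27 - 6914.94| = 1994.33 m/s
Step 5: v2 (circular at r2) = 3129.52 m/s, v_t2 = 1824.82 m/s
Step 6: dv2 = |3129.52 - 1824.82| = 1304.7 m/s
Step 7: Total delta-v = 1994.33 + 1304.7 = 3299.0 m/s

3299.0


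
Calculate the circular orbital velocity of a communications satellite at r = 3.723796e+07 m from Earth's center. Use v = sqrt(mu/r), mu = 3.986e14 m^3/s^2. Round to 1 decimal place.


Step 1: mu / r = 3.986e14 / 3.723796e+07 = 10704130.9459
Step 2: v = sqrt(10704130.9459) = 3271.7 m/s

3271.7


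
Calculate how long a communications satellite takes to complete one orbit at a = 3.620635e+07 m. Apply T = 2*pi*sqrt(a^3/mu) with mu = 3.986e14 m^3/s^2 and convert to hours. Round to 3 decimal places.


Step 1: a^3 / mu = 4.746290e+22 / 3.986e14 = 1.190740e+08
Step 2: sqrt(1.190740e+08) = 10912.1034 s
Step 3: T = 2*pi * 10912.1034 = 68562.77 s
Step 4: T in hours = 68562.77 / 3600 = 19.045 hours

19.045


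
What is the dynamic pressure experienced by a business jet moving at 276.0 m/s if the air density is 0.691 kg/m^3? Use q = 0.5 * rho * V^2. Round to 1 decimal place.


Step 1: V^2 = 276.0^2 = 76176.0
Step 2: q = 0.5 * 0.691 * 76176.0
Step 3: q = 26318.8 Pa

26318.8


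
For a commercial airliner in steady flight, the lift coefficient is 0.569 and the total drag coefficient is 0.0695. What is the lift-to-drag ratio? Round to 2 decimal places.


Step 1: L/D = CL / CD = 0.569 / 0.0695
Step 2: L/D = 8.19

8.19


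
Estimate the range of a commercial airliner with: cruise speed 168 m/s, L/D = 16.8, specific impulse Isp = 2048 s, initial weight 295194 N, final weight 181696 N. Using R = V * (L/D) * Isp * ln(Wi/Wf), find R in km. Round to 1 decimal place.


Step 1: Coefficient = V * (L/D) * Isp = 168 * 16.8 * 2048 = 5780275.2 m
Step 2: Wi/Wf = 295194 / 181696 = 1.624659
Step 3: ln(1.624659) = 0.485298
Step 4: R = 5780275.2 * 0.485298 = 2805154.9 m = 2805.2 km

2805.2


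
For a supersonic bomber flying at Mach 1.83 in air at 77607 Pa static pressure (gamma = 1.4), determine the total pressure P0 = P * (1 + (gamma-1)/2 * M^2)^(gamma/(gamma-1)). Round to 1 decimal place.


Step 1: (gamma-1)/2 * M^2 = 0.2 * 3.3489 = 0.66978
Step 2: 1 + 0.66978 = 1.66978
Step 3: Exponent gamma/(gamma-1) = 3.5
Step 4: P0 = 77607 * 1.66978^3.5 = 466883.2 Pa

466883.2


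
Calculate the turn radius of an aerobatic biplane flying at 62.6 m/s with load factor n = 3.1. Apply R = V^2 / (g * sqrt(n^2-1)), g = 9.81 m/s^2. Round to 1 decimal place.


Step 1: V^2 = 62.6^2 = 3918.76
Step 2: n^2 - 1 = 3.1^2 - 1 = 8.61
Step 3: sqrt(8.61) = 2.93428
Step 4: R = 3918.76 / (9.81 * 2.93428) = 136.1 m

136.1


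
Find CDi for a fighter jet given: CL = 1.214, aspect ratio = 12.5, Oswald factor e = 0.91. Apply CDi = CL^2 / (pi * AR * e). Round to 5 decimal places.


Step 1: CL^2 = 1.214^2 = 1.473796
Step 2: pi * AR * e = 3.14159 * 12.5 * 0.91 = 35.735616
Step 3: CDi = 1.473796 / 35.735616 = 0.04124

0.04124


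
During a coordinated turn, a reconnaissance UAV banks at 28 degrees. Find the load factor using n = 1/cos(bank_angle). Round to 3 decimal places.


Step 1: Convert 28 degrees to radians = 0.488692
Step 2: cos(28 deg) = 0.882948
Step 3: n = 1 / 0.882948 = 1.133

1.133


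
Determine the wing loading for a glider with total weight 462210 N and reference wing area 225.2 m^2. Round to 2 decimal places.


Step 1: Wing loading = W / S = 462210 / 225.2
Step 2: Wing loading = 2052.44 N/m^2

2052.44


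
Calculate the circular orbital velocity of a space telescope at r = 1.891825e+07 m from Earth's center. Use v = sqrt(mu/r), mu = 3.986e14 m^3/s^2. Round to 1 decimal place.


Step 1: mu / r = 3.986e14 / 1.891825e+07 = 21069602.1038
Step 2: v = sqrt(21069602.1038) = 4590.2 m/s

4590.2


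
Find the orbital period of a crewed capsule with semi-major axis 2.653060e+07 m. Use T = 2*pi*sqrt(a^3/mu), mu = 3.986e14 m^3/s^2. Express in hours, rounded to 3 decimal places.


Step 1: a^3 / mu = 1.867417e+22 / 3.986e14 = 4.684939e+07
Step 2: sqrt(4.684939e+07) = 6844.6613 s
Step 3: T = 2*pi * 6844.6613 = 43006.28 s
Step 4: T in hours = 43006.28 / 3600 = 11.946 hours

11.946


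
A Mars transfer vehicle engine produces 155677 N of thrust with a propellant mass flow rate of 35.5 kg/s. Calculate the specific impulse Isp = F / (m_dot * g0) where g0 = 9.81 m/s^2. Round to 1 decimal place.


Step 1: m_dot * g0 = 35.5 * 9.81 = 348.25
Step 2: Isp = 155677 / 348.25 = 447.0 s

447.0


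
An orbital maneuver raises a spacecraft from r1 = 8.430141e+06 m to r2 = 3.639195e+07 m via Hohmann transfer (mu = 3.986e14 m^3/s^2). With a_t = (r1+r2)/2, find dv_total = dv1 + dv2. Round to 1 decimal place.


Step 1: Transfer semi-major axis a_t = (8.430141e+06 + 3.639195e+07) / 2 = 2.241105e+07 m
Step 2: v1 (circular at r1) = sqrt(mu/r1) = 6876.24 m/s
Step 3: v_t1 = sqrt(mu*(2/r1 - 1/a_t)) = 8762.4 m/s
Step 4: dv1 = |8762.4 - 6876.24| = 1886.15 m/s
Step 5: v2 (circular at r2) = 3309.53 m/s, v_t2 = 2029.8 m/s
Step 6: dv2 = |3309.53 - 2029.8| = 1279.73 m/s
Step 7: Total delta-v = 1886.15 + 1279.73 = 3165.9 m/s

3165.9


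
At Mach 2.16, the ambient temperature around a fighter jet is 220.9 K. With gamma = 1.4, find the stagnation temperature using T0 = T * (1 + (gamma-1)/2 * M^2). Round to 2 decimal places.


Step 1: (gamma-1)/2 = 0.2
Step 2: M^2 = 4.6656
Step 3: 1 + 0.2 * 4.6656 = 1.93312
Step 4: T0 = 220.9 * 1.93312 = 427.03 K

427.03


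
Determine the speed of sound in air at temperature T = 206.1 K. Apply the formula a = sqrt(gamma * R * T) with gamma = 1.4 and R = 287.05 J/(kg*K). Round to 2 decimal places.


Step 1: gamma * R * T = 1.4 * 287.05 * 206.1 = 82825.407
Step 2: a = sqrt(82825.407) = 287.79 m/s

287.79


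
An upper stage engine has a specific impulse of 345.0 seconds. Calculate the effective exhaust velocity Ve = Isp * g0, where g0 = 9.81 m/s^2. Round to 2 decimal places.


Step 1: Ve = Isp * g0 = 345.0 * 9.81
Step 2: Ve = 3384.45 m/s

3384.45


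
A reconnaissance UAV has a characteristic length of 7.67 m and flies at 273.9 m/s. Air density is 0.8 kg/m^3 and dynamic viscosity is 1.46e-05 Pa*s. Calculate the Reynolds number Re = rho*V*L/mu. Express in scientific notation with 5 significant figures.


Step 1: Numerator = rho * V * L = 0.8 * 273.9 * 7.67 = 1680.6504
Step 2: Re = 1680.6504 / 1.46e-05
Step 3: Re = 1.1511e+08

1.1511e+08


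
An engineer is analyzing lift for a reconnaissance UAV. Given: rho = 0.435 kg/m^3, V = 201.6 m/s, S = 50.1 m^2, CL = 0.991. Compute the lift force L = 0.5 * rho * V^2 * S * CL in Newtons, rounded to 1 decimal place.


Step 1: Calculate dynamic pressure q = 0.5 * 0.435 * 201.6^2 = 0.5 * 0.435 * 40642.56 = 8839.7568 Pa
Step 2: Multiply by wing area and lift coefficient: L = 8839.7568 * 50.1 * 0.991
Step 3: L = 442871.8157 * 0.991 = 438886.0 N

438886.0


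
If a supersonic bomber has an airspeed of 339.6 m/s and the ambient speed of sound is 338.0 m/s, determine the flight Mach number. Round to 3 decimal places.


Step 1: M = V / a = 339.6 / 338.0
Step 2: M = 1.005

1.005


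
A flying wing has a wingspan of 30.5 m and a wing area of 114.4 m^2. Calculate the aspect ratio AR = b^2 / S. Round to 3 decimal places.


Step 1: b^2 = 30.5^2 = 930.25
Step 2: AR = 930.25 / 114.4 = 8.132

8.132


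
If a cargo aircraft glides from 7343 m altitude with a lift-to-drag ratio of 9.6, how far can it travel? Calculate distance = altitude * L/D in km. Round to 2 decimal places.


Step 1: Glide distance = altitude * L/D = 7343 * 9.6 = 70492.8 m
Step 2: Convert to km: 70492.8 / 1000 = 70.49 km

70.49


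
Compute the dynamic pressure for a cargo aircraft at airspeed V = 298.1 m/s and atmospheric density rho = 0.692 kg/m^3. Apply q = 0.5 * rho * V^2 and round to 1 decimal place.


Step 1: V^2 = 298.1^2 = 88863.61
Step 2: q = 0.5 * 0.692 * 88863.61
Step 3: q = 30746.8 Pa

30746.8


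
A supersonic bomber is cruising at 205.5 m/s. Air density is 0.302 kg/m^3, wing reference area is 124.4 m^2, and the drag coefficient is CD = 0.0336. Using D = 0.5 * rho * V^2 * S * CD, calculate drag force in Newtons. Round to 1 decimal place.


Step 1: Dynamic pressure q = 0.5 * 0.302 * 205.5^2 = 6376.7677 Pa
Step 2: Drag D = q * S * CD = 6376.7677 * 124.4 * 0.0336
Step 3: D = 26653.9 N

26653.9


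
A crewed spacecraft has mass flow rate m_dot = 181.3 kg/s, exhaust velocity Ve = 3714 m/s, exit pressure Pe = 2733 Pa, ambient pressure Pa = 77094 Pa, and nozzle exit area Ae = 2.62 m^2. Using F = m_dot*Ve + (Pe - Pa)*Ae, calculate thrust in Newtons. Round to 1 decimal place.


Step 1: Momentum thrust = m_dot * Ve = 181.3 * 3714 = 673348.2 N
Step 2: Pressure thrust = (Pe - Pa) * Ae = (2733 - 77094) * 2.62 = -194825.82 N
Step 3: Total thrust F = 673348.2 + -194825.82 = 478522.4 N

478522.4


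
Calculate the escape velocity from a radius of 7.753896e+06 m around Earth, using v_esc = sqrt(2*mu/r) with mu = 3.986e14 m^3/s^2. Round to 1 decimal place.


Step 1: 2*mu/r = 2 * 3.986e14 / 7.753896e+06 = 102812831.1239
Step 2: v_esc = sqrt(102812831.1239) = 10139.7 m/s

10139.7


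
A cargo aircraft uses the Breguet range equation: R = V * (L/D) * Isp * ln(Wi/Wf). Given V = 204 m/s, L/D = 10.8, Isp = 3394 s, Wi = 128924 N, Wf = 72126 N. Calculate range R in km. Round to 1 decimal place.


Step 1: Coefficient = V * (L/D) * Isp = 204 * 10.8 * 3394 = 7477660.8 m
Step 2: Wi/Wf = 128924 / 72126 = 1.787483
Step 3: ln(1.787483) = 0.580808
Step 4: R = 7477660.8 * 0.580808 = 4343088.9 m = 4343.1 km

4343.1


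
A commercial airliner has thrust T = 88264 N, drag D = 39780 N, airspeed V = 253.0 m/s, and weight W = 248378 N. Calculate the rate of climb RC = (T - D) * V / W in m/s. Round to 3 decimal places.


Step 1: Excess thrust = T - D = 88264 - 39780 = 48484 N
Step 2: Excess power = 48484 * 253.0 = 12266452.0 W
Step 3: RC = 12266452.0 / 248378 = 49.386 m/s

49.386


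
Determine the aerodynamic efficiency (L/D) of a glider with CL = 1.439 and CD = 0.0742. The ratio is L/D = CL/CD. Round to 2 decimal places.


Step 1: L/D = CL / CD = 1.439 / 0.0742
Step 2: L/D = 19.39

19.39


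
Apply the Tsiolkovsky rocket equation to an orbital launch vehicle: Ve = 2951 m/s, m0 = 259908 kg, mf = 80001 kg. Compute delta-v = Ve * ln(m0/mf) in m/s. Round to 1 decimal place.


Step 1: Mass ratio m0/mf = 259908 / 80001 = 3.248809
Step 2: ln(3.248809) = 1.178289
Step 3: delta-v = 2951 * 1.178289 = 3477.1 m/s

3477.1


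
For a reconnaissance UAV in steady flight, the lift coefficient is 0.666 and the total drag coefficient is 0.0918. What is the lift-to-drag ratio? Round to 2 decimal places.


Step 1: L/D = CL / CD = 0.666 / 0.0918
Step 2: L/D = 7.25

7.25


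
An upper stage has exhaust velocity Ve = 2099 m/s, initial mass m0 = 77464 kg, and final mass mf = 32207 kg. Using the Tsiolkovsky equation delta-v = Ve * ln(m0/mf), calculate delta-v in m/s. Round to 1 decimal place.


Step 1: Mass ratio m0/mf = 77464 / 32207 = 2.405191
Step 2: ln(2.405191) = 0.877629
Step 3: delta-v = 2099 * 0.877629 = 1842.1 m/s

1842.1


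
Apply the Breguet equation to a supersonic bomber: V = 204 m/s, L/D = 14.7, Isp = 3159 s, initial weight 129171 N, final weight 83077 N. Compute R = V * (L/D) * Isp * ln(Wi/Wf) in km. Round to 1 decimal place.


Step 1: Coefficient = V * (L/D) * Isp = 204 * 14.7 * 3159 = 9473209.2 m
Step 2: Wi/Wf = 129171 / 83077 = 1.554835
Step 3: ln(1.554835) = 0.441369
Step 4: R = 9473209.2 * 0.441369 = 4181182.9 m = 4181.2 km

4181.2


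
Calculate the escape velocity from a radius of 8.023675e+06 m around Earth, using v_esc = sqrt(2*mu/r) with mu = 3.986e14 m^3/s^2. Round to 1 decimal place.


Step 1: 2*mu/r = 2 * 3.986e14 / 8.023675e+06 = 99355968.4309
Step 2: v_esc = sqrt(99355968.4309) = 9967.7 m/s

9967.7


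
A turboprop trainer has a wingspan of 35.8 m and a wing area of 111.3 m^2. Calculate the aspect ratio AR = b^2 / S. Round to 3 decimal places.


Step 1: b^2 = 35.8^2 = 1281.64
Step 2: AR = 1281.64 / 111.3 = 11.515

11.515


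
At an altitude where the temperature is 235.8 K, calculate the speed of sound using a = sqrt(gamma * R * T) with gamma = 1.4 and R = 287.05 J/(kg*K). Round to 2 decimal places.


Step 1: gamma * R * T = 1.4 * 287.05 * 235.8 = 94760.946
Step 2: a = sqrt(94760.946) = 307.83 m/s

307.83


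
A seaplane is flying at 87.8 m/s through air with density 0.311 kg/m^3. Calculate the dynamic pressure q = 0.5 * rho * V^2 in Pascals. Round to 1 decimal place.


Step 1: V^2 = 87.8^2 = 7708.84
Step 2: q = 0.5 * 0.311 * 7708.84
Step 3: q = 1198.7 Pa

1198.7


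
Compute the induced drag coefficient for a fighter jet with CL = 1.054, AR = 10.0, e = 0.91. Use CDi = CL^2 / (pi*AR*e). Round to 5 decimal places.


Step 1: CL^2 = 1.054^2 = 1.110916
Step 2: pi * AR * e = 3.14159 * 10.0 * 0.91 = 28.588493
Step 3: CDi = 1.110916 / 28.588493 = 0.03886

0.03886


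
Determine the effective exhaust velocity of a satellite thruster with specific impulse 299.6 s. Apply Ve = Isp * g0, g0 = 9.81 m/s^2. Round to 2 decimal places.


Step 1: Ve = Isp * g0 = 299.6 * 9.81
Step 2: Ve = 2939.08 m/s

2939.08
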